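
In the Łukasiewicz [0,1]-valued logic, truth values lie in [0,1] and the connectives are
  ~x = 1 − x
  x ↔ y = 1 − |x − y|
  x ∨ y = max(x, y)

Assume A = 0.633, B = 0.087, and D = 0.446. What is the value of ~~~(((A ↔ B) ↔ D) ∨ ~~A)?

A ↔ B = 1 − |0.633 − 0.087| = 1 − 0.546 = 0.454
(A ↔ B) ↔ D = 1 − |0.454 − 0.446| = 1 − 0.008 = 0.992
~A = 1 − 0.633 = 0.367
~~A = 1 − 0.367 = 0.633
((A ↔ B) ↔ D) ∨ ~~A = max(0.992, 0.633) = 0.992
~(((A ↔ B) ↔ D) ∨ ~~A) = 1 − 0.992 = 0.008
~~(((A ↔ B) ↔ D) ∨ ~~A) = 1 − 0.008 = 0.992
~~~(((A ↔ B) ↔ D) ∨ ~~A) = 1 − 0.992 = 0.008

0.008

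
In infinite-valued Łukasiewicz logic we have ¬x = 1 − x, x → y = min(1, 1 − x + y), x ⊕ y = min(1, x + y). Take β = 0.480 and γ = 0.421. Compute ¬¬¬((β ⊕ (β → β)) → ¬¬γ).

β → β = min(1, 1 − 0.480 + 0.480) = min(1, 1.000) = 1.000
β ⊕ (β → β) = min(1, 0.480 + 1.000) = min(1, 1.480) = 1.000
¬γ = 1 − 0.421 = 0.579
¬¬γ = 1 − 0.579 = 0.421
(β ⊕ (β → β)) → ¬¬γ = min(1, 1 − 1.000 + 0.421) = min(1, 0.421) = 0.421
¬((β ⊕ (β → β)) → ¬¬γ) = 1 − 0.421 = 0.579
¬¬((β ⊕ (β → β)) → ¬¬γ) = 1 − 0.579 = 0.421
¬¬¬((β ⊕ (β → β)) → ¬¬γ) = 1 − 0.421 = 0.579

0.579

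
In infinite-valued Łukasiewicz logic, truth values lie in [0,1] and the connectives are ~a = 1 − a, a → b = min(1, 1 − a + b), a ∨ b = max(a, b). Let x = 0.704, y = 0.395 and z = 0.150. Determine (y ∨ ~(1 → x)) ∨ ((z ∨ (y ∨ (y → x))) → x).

0.704

1 → x = min(1, 1 − 1.000 + 0.704) = min(1, 0.704) = 0.704
~(1 → x) = 1 − 0.704 = 0.296
y ∨ ~(1 → x) = max(0.395, 0.296) = 0.395
y → x = min(1, 1 − 0.395 + 0.704) = min(1, 1.309) = 1.000
y ∨ (y → x) = max(0.395, 1.000) = 1.000
z ∨ (y ∨ (y → x)) = max(0.150, 1.000) = 1.000
(z ∨ (y ∨ (y → x))) → x = min(1, 1 − 1.000 + 0.704) = min(1, 0.704) = 0.704
(y ∨ ~(1 → x)) ∨ ((z ∨ (y ∨ (y → x))) → x) = max(0.395, 0.704) = 0.704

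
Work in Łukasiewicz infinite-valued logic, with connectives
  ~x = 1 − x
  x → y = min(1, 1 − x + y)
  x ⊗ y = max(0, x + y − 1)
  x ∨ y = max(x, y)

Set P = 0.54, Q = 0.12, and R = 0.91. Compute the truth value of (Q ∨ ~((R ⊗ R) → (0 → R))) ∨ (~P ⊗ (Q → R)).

R ⊗ R = max(0, 0.91 + 0.91 − 1) = max(0, 0.82) = 0.82
0 → R = min(1, 1 − 0.00 + 0.91) = min(1, 1.91) = 1.00
(R ⊗ R) → (0 → R) = min(1, 1 − 0.82 + 1.00) = min(1, 1.18) = 1.00
~((R ⊗ R) → (0 → R)) = 1 − 1.00 = 0.00
Q ∨ ~((R ⊗ R) → (0 → R)) = max(0.12, 0.00) = 0.12
~P = 1 − 0.54 = 0.46
Q → R = min(1, 1 − 0.12 + 0.91) = min(1, 1.79) = 1.00
~P ⊗ (Q → R) = max(0, 0.46 + 1.00 − 1) = max(0, 0.46) = 0.46
(Q ∨ ~((R ⊗ R) → (0 → R))) ∨ (~P ⊗ (Q → R)) = max(0.12, 0.46) = 0.46

0.46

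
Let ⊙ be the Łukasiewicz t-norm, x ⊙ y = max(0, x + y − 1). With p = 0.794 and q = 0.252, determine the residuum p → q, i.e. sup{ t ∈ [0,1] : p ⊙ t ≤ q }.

The residuum of the Łukasiewicz t-norm gives the supremum: min(1, 1 − 0.794 + 0.252).
1 − 0.794 + 0.252 = 0.458, so t = min(1, 0.458) = 0.458.
Check: 0.794 ⊙ 0.458 = max(0, 0.252) = 0.252 ≤ 0.252.

0.458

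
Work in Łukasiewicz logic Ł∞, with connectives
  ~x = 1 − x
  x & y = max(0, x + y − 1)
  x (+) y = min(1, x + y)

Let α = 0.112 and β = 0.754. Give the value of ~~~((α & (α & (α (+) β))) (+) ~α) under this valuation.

0.112

α (+) β = min(1, 0.112 + 0.754) = min(1, 0.866) = 0.866
α & (α (+) β) = max(0, 0.112 + 0.866 − 1) = max(0, -0.022) = 0.000
α & (α & (α (+) β)) = max(0, 0.112 + 0.000 − 1) = max(0, -0.888) = 0.000
~α = 1 − 0.112 = 0.888
(α & (α & (α (+) β))) (+) ~α = min(1, 0.000 + 0.888) = min(1, 0.888) = 0.888
~((α & (α & (α (+) β))) (+) ~α) = 1 − 0.888 = 0.112
~~((α & (α & (α (+) β))) (+) ~α) = 1 − 0.112 = 0.888
~~~((α & (α & (α (+) β))) (+) ~α) = 1 − 0.888 = 0.112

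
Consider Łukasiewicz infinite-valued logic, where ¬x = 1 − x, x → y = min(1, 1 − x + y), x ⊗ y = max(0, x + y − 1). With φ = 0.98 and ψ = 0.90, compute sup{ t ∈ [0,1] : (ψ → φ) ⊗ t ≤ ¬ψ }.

ψ → φ = min(1, 1 − 0.90 + 0.98) = min(1, 1.08) = 1.00
So the left factor is ψ → φ = 1.00.
¬ψ = 1 − 0.90 = 0.10
So the right-hand bound is ¬ψ = 0.10.
The residuum of the Łukasiewicz t-norm gives the supremum: min(1, 1 − 1.00 + 0.10).
1 − 1.00 + 0.10 = 0.10, so t = min(1, 0.10) = 0.10.
Check: 1.00 ⊗ 0.10 = max(0, 0.10) = 0.10 ≤ 0.10.

0.10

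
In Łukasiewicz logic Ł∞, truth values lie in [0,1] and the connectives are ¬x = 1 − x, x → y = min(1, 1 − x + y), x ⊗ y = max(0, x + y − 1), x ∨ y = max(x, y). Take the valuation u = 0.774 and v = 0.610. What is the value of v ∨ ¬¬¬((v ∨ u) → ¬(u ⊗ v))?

v ∨ u = max(0.610, 0.774) = 0.774
u ⊗ v = max(0, 0.774 + 0.610 − 1) = max(0, 0.384) = 0.384
¬(u ⊗ v) = 1 − 0.384 = 0.616
(v ∨ u) → ¬(u ⊗ v) = min(1, 1 − 0.774 + 0.616) = min(1, 0.842) = 0.842
¬((v ∨ u) → ¬(u ⊗ v)) = 1 − 0.842 = 0.158
¬¬((v ∨ u) → ¬(u ⊗ v)) = 1 − 0.158 = 0.842
¬¬¬((v ∨ u) → ¬(u ⊗ v)) = 1 − 0.842 = 0.158
v ∨ ¬¬¬((v ∨ u) → ¬(u ⊗ v)) = max(0.610, 0.158) = 0.610

0.610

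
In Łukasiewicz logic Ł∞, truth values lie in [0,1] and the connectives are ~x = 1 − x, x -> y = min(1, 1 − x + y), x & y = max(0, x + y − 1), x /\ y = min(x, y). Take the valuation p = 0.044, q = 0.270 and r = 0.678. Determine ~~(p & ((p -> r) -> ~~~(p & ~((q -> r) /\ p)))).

p -> r = min(1, 1 − 0.044 + 0.678) = min(1, 1.634) = 1.000
q -> r = min(1, 1 − 0.270 + 0.678) = min(1, 1.408) = 1.000
(q -> r) /\ p = min(1.000, 0.044) = 0.044
~((q -> r) /\ p) = 1 − 0.044 = 0.956
p & ~((q -> r) /\ p) = max(0, 0.044 + 0.956 − 1) = max(0, 0.000) = 0.000
~(p & ~((q -> r) /\ p)) = 1 − 0.000 = 1.000
~~(p & ~((q -> r) /\ p)) = 1 − 1.000 = 0.000
~~~(p & ~((q -> r) /\ p)) = 1 − 0.000 = 1.000
(p -> r) -> ~~~(p & ~((q -> r) /\ p)) = min(1, 1 − 1.000 + 1.000) = min(1, 1.000) = 1.000
p & ((p -> r) -> ~~~(p & ~((q -> r) /\ p))) = max(0, 0.044 + 1.000 − 1) = max(0, 0.044) = 0.044
~(p & ((p -> r) -> ~~~(p & ~((q -> r) /\ p)))) = 1 − 0.044 = 0.956
~~(p & ((p -> r) -> ~~~(p & ~((q -> r) /\ p)))) = 1 − 0.956 = 0.044

0.044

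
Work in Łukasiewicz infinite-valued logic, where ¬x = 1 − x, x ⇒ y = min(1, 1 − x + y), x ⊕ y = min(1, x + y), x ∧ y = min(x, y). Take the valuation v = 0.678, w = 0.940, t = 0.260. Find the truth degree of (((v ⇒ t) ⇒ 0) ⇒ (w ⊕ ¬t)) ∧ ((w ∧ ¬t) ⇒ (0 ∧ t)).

v ⇒ t = min(1, 1 − 0.678 + 0.260) = min(1, 0.582) = 0.582
(v ⇒ t) ⇒ 0 = min(1, 1 − 0.582 + 0.000) = min(1, 0.418) = 0.418
¬t = 1 − 0.260 = 0.740
w ⊕ ¬t = min(1, 0.940 + 0.740) = min(1, 1.680) = 1.000
((v ⇒ t) ⇒ 0) ⇒ (w ⊕ ¬t) = min(1, 1 − 0.418 + 1.000) = min(1, 1.582) = 1.000
w ∧ ¬t = min(0.940, 0.740) = 0.740
0 ∧ t = min(0.000, 0.260) = 0.000
(w ∧ ¬t) ⇒ (0 ∧ t) = min(1, 1 − 0.740 + 0.000) = min(1, 0.260) = 0.260
(((v ⇒ t) ⇒ 0) ⇒ (w ⊕ ¬t)) ∧ ((w ∧ ¬t) ⇒ (0 ∧ t)) = min(1.000, 0.260) = 0.260

0.260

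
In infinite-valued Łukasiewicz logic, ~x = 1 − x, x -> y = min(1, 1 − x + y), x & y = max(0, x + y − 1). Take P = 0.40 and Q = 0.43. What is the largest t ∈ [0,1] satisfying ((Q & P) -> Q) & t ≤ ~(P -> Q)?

0.00

Q & P = max(0, 0.43 + 0.40 − 1) = max(0, -0.17) = 0.00
(Q & P) -> Q = min(1, 1 − 0.00 + 0.43) = min(1, 1.43) = 1.00
So the left factor is (Q & P) -> Q = 1.00.
P -> Q = min(1, 1 − 0.40 + 0.43) = min(1, 1.03) = 1.00
~(P -> Q) = 1 − 1.00 = 0.00
So the right-hand bound is ~(P -> Q) = 0.00.
The residuum of the Łukasiewicz t-norm gives the supremum: min(1, 1 − 1.00 + 0.00).
1 − 1.00 + 0.00 = 0.00, so t = min(1, 0.00) = 0.00.
Check: 1.00 & 0.00 = max(0, 0.00) = 0.00 ≤ 0.00.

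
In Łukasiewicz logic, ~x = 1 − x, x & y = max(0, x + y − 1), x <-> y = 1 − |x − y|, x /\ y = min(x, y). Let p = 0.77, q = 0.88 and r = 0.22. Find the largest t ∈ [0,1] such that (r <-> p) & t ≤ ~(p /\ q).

r <-> p = 1 − |0.22 − 0.77| = 1 − 0.55 = 0.45
So the left factor is r <-> p = 0.45.
p /\ q = min(0.77, 0.88) = 0.77
~(p /\ q) = 1 − 0.77 = 0.23
So the right-hand bound is ~(p /\ q) = 0.23.
The residuum of the Łukasiewicz t-norm gives the supremum: min(1, 1 − 0.45 + 0.23).
1 − 0.45 + 0.23 = 0.78, so t = min(1, 0.78) = 0.78.
Check: 0.45 & 0.78 = max(0, 0.23) = 0.23 ≤ 0.23.

0.78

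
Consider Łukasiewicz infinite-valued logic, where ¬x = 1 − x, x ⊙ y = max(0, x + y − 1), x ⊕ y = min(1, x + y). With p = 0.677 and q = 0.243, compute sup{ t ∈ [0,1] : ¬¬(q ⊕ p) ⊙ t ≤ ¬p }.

0.403

q ⊕ p = min(1, 0.243 + 0.677) = min(1, 0.920) = 0.920
¬(q ⊕ p) = 1 − 0.920 = 0.080
¬¬(q ⊕ p) = 1 − 0.080 = 0.920
So the left factor is ¬¬(q ⊕ p) = 0.920.
¬p = 1 − 0.677 = 0.323
So the right-hand bound is ¬p = 0.323.
The residuum of the Łukasiewicz t-norm gives the supremum: min(1, 1 − 0.920 + 0.323).
1 − 0.920 + 0.323 = 0.403, so t = min(1, 0.403) = 0.403.
Check: 0.920 ⊙ 0.403 = max(0, 0.323) = 0.323 ≤ 0.323.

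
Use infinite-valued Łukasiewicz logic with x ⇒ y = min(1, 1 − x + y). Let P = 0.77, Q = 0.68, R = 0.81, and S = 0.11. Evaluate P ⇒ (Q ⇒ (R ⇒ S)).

R ⇒ S = min(1, 1 − 0.81 + 0.11) = min(1, 0.30) = 0.30
Q ⇒ (R ⇒ S) = min(1, 1 − 0.68 + 0.30) = min(1, 0.62) = 0.62
P ⇒ (Q ⇒ (R ⇒ S)) = min(1, 1 − 0.77 + 0.62) = min(1, 0.85) = 0.85

0.85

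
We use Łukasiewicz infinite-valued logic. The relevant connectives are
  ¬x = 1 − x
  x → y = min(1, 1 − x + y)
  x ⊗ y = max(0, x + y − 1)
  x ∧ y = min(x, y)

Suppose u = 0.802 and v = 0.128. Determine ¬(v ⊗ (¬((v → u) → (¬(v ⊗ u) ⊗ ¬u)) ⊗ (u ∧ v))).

1.000

v → u = min(1, 1 − 0.128 + 0.802) = min(1, 1.674) = 1.000
v ⊗ u = max(0, 0.128 + 0.802 − 1) = max(0, -0.070) = 0.000
¬(v ⊗ u) = 1 − 0.000 = 1.000
¬u = 1 − 0.802 = 0.198
¬(v ⊗ u) ⊗ ¬u = max(0, 1.000 + 0.198 − 1) = max(0, 0.198) = 0.198
(v → u) → (¬(v ⊗ u) ⊗ ¬u) = min(1, 1 − 1.000 + 0.198) = min(1, 0.198) = 0.198
¬((v → u) → (¬(v ⊗ u) ⊗ ¬u)) = 1 − 0.198 = 0.802
u ∧ v = min(0.802, 0.128) = 0.128
¬((v → u) → (¬(v ⊗ u) ⊗ ¬u)) ⊗ (u ∧ v) = max(0, 0.802 + 0.128 − 1) = max(0, -0.070) = 0.000
v ⊗ (¬((v → u) → (¬(v ⊗ u) ⊗ ¬u)) ⊗ (u ∧ v)) = max(0, 0.128 + 0.000 − 1) = max(0, -0.872) = 0.000
¬(v ⊗ (¬((v → u) → (¬(v ⊗ u) ⊗ ¬u)) ⊗ (u ∧ v))) = 1 − 0.000 = 1.000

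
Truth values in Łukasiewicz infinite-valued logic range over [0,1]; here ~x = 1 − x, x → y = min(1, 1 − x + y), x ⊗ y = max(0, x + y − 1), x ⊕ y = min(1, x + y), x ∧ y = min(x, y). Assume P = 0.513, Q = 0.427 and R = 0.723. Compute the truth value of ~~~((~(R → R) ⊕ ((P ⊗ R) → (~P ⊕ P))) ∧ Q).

0.573

R → R = min(1, 1 − 0.723 + 0.723) = min(1, 1.000) = 1.000
~(R → R) = 1 − 1.000 = 0.000
P ⊗ R = max(0, 0.513 + 0.723 − 1) = max(0, 0.236) = 0.236
~P = 1 − 0.513 = 0.487
~P ⊕ P = min(1, 0.487 + 0.513) = min(1, 1.000) = 1.000
(P ⊗ R) → (~P ⊕ P) = min(1, 1 − 0.236 + 1.000) = min(1, 1.764) = 1.000
~(R → R) ⊕ ((P ⊗ R) → (~P ⊕ P)) = min(1, 0.000 + 1.000) = min(1, 1.000) = 1.000
(~(R → R) ⊕ ((P ⊗ R) → (~P ⊕ P))) ∧ Q = min(1.000, 0.427) = 0.427
~((~(R → R) ⊕ ((P ⊗ R) → (~P ⊕ P))) ∧ Q) = 1 − 0.427 = 0.573
~~((~(R → R) ⊕ ((P ⊗ R) → (~P ⊕ P))) ∧ Q) = 1 − 0.573 = 0.427
~~~((~(R → R) ⊕ ((P ⊗ R) → (~P ⊕ P))) ∧ Q) = 1 − 0.427 = 0.573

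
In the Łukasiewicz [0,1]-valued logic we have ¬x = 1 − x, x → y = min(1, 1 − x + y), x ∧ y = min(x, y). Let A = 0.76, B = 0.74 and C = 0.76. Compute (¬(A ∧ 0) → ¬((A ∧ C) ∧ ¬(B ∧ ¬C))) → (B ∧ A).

A ∧ 0 = min(0.76, 0.00) = 0.00
¬(A ∧ 0) = 1 − 0.00 = 1.00
A ∧ C = min(0.76, 0.76) = 0.76
¬C = 1 − 0.76 = 0.24
B ∧ ¬C = min(0.74, 0.24) = 0.24
¬(B ∧ ¬C) = 1 − 0.24 = 0.76
(A ∧ C) ∧ ¬(B ∧ ¬C) = min(0.76, 0.76) = 0.76
¬((A ∧ C) ∧ ¬(B ∧ ¬C)) = 1 − 0.76 = 0.24
¬(A ∧ 0) → ¬((A ∧ C) ∧ ¬(B ∧ ¬C)) = min(1, 1 − 1.00 + 0.24) = min(1, 0.24) = 0.24
B ∧ A = min(0.74, 0.76) = 0.74
(¬(A ∧ 0) → ¬((A ∧ C) ∧ ¬(B ∧ ¬C))) → (B ∧ A) = min(1, 1 − 0.24 + 0.74) = min(1, 1.50) = 1.00

1.00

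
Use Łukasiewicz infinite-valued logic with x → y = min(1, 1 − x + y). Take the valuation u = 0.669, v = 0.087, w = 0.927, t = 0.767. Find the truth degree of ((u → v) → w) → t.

0.767

u → v = min(1, 1 − 0.669 + 0.087) = min(1, 0.418) = 0.418
(u → v) → w = min(1, 1 − 0.418 + 0.927) = min(1, 1.509) = 1.000
((u → v) → w) → t = min(1, 1 − 1.000 + 0.767) = min(1, 0.767) = 0.767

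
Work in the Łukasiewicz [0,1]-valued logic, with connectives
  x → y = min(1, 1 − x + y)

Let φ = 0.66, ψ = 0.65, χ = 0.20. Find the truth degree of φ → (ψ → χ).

ψ → χ = min(1, 1 − 0.65 + 0.20) = min(1, 0.55) = 0.55
φ → (ψ → χ) = min(1, 1 − 0.66 + 0.55) = min(1, 0.89) = 0.89

0.89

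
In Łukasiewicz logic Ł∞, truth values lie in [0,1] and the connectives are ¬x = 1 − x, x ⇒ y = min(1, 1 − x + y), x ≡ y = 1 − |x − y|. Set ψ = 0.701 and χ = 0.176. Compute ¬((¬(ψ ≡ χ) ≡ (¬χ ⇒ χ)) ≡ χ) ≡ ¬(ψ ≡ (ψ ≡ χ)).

ψ ≡ χ = 1 − |0.701 − 0.176| = 1 − 0.525 = 0.475
¬(ψ ≡ χ) = 1 − 0.475 = 0.525
¬χ = 1 − 0.176 = 0.824
¬χ ⇒ χ = min(1, 1 − 0.824 + 0.176) = min(1, 0.352) = 0.352
¬(ψ ≡ χ) ≡ (¬χ ⇒ χ) = 1 − |0.525 − 0.352| = 1 − 0.173 = 0.827
(¬(ψ ≡ χ) ≡ (¬χ ⇒ χ)) ≡ χ = 1 − |0.827 − 0.176| = 1 − 0.651 = 0.349
¬((¬(ψ ≡ χ) ≡ (¬χ ⇒ χ)) ≡ χ) = 1 − 0.349 = 0.651
ψ ≡ (ψ ≡ χ) = 1 − |0.701 − 0.475| = 1 − 0.226 = 0.774
¬(ψ ≡ (ψ ≡ χ)) = 1 − 0.774 = 0.226
¬((¬(ψ ≡ χ) ≡ (¬χ ⇒ χ)) ≡ χ) ≡ ¬(ψ ≡ (ψ ≡ χ)) = 1 − |0.651 − 0.226| = 1 − 0.425 = 0.575

0.575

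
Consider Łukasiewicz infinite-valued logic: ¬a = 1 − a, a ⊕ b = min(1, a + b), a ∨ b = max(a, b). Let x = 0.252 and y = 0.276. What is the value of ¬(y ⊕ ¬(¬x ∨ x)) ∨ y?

0.472

¬x = 1 − 0.252 = 0.748
¬x ∨ x = max(0.748, 0.252) = 0.748
¬(¬x ∨ x) = 1 − 0.748 = 0.252
y ⊕ ¬(¬x ∨ x) = min(1, 0.276 + 0.252) = min(1, 0.528) = 0.528
¬(y ⊕ ¬(¬x ∨ x)) = 1 − 0.528 = 0.472
¬(y ⊕ ¬(¬x ∨ x)) ∨ y = max(0.472, 0.276) = 0.472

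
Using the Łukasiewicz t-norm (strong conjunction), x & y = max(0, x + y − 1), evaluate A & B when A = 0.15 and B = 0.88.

0.03

A & B = max(0, 0.15 + 0.88 − 1) = max(0, 0.03) = 0.03
For comparison, the Gödel (minimum) t-norm min(x, y) would give 0.15.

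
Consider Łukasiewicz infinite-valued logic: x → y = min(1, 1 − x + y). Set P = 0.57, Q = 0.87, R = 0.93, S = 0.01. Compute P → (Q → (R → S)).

0.64

R → S = min(1, 1 − 0.93 + 0.01) = min(1, 0.08) = 0.08
Q → (R → S) = min(1, 1 − 0.87 + 0.08) = min(1, 0.21) = 0.21
P → (Q → (R → S)) = min(1, 1 − 0.57 + 0.21) = min(1, 0.64) = 0.64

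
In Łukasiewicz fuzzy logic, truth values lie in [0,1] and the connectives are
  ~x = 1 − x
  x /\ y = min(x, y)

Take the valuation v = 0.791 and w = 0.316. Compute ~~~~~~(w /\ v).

w /\ v = min(0.316, 0.791) = 0.316
~(w /\ v) = 1 − 0.316 = 0.684
~~(w /\ v) = 1 − 0.684 = 0.316
~~~(w /\ v) = 1 − 0.316 = 0.684
~~~~(w /\ v) = 1 − 0.684 = 0.316
~~~~~(w /\ v) = 1 − 0.316 = 0.684
~~~~~~(w /\ v) = 1 − 0.684 = 0.316

0.316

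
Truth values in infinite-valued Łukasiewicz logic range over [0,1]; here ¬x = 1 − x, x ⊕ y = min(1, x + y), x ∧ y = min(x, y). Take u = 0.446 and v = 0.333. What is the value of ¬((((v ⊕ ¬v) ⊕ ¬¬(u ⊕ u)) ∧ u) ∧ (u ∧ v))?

¬v = 1 − 0.333 = 0.667
v ⊕ ¬v = min(1, 0.333 + 0.667) = min(1, 1.000) = 1.000
u ⊕ u = min(1, 0.446 + 0.446) = min(1, 0.892) = 0.892
¬(u ⊕ u) = 1 − 0.892 = 0.108
¬¬(u ⊕ u) = 1 − 0.108 = 0.892
(v ⊕ ¬v) ⊕ ¬¬(u ⊕ u) = min(1, 1.000 + 0.892) = min(1, 1.892) = 1.000
((v ⊕ ¬v) ⊕ ¬¬(u ⊕ u)) ∧ u = min(1.000, 0.446) = 0.446
u ∧ v = min(0.446, 0.333) = 0.333
(((v ⊕ ¬v) ⊕ ¬¬(u ⊕ u)) ∧ u) ∧ (u ∧ v) = min(0.446, 0.333) = 0.333
¬((((v ⊕ ¬v) ⊕ ¬¬(u ⊕ u)) ∧ u) ∧ (u ∧ v)) = 1 − 0.333 = 0.667

0.667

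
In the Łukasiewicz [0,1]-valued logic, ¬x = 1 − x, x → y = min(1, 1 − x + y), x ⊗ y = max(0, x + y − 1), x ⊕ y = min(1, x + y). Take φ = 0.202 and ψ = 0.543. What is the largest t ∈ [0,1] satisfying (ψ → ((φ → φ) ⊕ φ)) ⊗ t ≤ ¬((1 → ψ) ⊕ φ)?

φ → φ = min(1, 1 − 0.202 + 0.202) = min(1, 1.000) = 1.000
(φ → φ) ⊕ φ = min(1, 1.000 + 0.202) = min(1, 1.202) = 1.000
ψ → ((φ → φ) ⊕ φ) = min(1, 1 − 0.543 + 1.000) = min(1, 1.457) = 1.000
So the left factor is ψ → ((φ → φ) ⊕ φ) = 1.000.
1 → ψ = min(1, 1 − 1.000 + 0.543) = min(1, 0.543) = 0.543
(1 → ψ) ⊕ φ = min(1, 0.543 + 0.202) = min(1, 0.745) = 0.745
¬((1 → ψ) ⊕ φ) = 1 − 0.745 = 0.255
So the right-hand bound is ¬((1 → ψ) ⊕ φ) = 0.255.
The residuum of the Łukasiewicz t-norm gives the supremum: min(1, 1 − 1.000 + 0.255).
1 − 1.000 + 0.255 = 0.255, so t = min(1, 0.255) = 0.255.
Check: 1.000 ⊗ 0.255 = max(0, 0.255) = 0.255 ≤ 0.255.

0.255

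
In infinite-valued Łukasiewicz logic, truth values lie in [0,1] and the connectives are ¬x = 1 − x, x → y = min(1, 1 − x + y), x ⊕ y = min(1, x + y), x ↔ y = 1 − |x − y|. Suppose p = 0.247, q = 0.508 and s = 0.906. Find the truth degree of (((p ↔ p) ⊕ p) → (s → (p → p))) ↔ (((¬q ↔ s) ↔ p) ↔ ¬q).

p ↔ p = 1 − |0.247 − 0.247| = 1 − 0.000 = 1.000
(p ↔ p) ⊕ p = min(1, 1.000 + 0.247) = min(1, 1.247) = 1.000
p → p = min(1, 1 − 0.247 + 0.247) = min(1, 1.000) = 1.000
s → (p → p) = min(1, 1 − 0.906 + 1.000) = min(1, 1.094) = 1.000
((p ↔ p) ⊕ p) → (s → (p → p)) = min(1, 1 − 1.000 + 1.000) = min(1, 1.000) = 1.000
¬q = 1 − 0.508 = 0.492
¬q ↔ s = 1 − |0.492 − 0.906| = 1 − 0.414 = 0.586
(¬q ↔ s) ↔ p = 1 − |0.586 − 0.247| = 1 − 0.339 = 0.661
((¬q ↔ s) ↔ p) ↔ ¬q = 1 − |0.661 − 0.492| = 1 − 0.169 = 0.831
(((p ↔ p) ⊕ p) → (s → (p → p))) ↔ (((¬q ↔ s) ↔ p) ↔ ¬q) = 1 − |1.000 − 0.831| = 1 − 0.169 = 0.831

0.831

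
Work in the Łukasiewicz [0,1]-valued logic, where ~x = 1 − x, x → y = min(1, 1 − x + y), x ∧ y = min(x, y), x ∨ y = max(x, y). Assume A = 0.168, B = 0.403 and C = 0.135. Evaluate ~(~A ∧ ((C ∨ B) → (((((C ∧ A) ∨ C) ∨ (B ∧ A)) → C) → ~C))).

0.168

~A = 1 − 0.168 = 0.832
C ∨ B = max(0.135, 0.403) = 0.403
C ∧ A = min(0.135, 0.168) = 0.135
(C ∧ A) ∨ C = max(0.135, 0.135) = 0.135
B ∧ A = min(0.403, 0.168) = 0.168
((C ∧ A) ∨ C) ∨ (B ∧ A) = max(0.135, 0.168) = 0.168
(((C ∧ A) ∨ C) ∨ (B ∧ A)) → C = min(1, 1 − 0.168 + 0.135) = min(1, 0.967) = 0.967
~C = 1 − 0.135 = 0.865
((((C ∧ A) ∨ C) ∨ (B ∧ A)) → C) → ~C = min(1, 1 − 0.967 + 0.865) = min(1, 0.898) = 0.898
(C ∨ B) → (((((C ∧ A) ∨ C) ∨ (B ∧ A)) → C) → ~C) = min(1, 1 − 0.403 + 0.898) = min(1, 1.495) = 1.000
~A ∧ ((C ∨ B) → (((((C ∧ A) ∨ C) ∨ (B ∧ A)) → C) → ~C)) = min(0.832, 1.000) = 0.832
~(~A ∧ ((C ∨ B) → (((((C ∧ A) ∨ C) ∨ (B ∧ A)) → C) → ~C))) = 1 − 0.832 = 0.168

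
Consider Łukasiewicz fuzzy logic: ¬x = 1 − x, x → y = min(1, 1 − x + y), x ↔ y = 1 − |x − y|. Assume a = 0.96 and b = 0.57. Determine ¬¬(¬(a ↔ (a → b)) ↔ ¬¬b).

0.78

a → b = min(1, 1 − 0.96 + 0.57) = min(1, 0.61) = 0.61
a ↔ (a → b) = 1 − |0.96 − 0.61| = 1 − 0.35 = 0.65
¬(a ↔ (a → b)) = 1 − 0.65 = 0.35
¬b = 1 − 0.57 = 0.43
¬¬b = 1 − 0.43 = 0.57
¬(a ↔ (a → b)) ↔ ¬¬b = 1 − |0.35 − 0.57| = 1 − 0.22 = 0.78
¬(¬(a ↔ (a → b)) ↔ ¬¬b) = 1 − 0.78 = 0.22
¬¬(¬(a ↔ (a → b)) ↔ ¬¬b) = 1 − 0.22 = 0.78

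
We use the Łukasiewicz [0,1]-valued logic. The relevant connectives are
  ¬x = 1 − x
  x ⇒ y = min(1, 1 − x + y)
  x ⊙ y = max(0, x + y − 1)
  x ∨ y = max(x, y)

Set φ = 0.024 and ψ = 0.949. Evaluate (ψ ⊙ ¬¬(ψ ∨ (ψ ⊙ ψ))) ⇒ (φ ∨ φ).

0.126

ψ ⊙ ψ = max(0, 0.949 + 0.949 − 1) = max(0, 0.898) = 0.898
ψ ∨ (ψ ⊙ ψ) = max(0.949, 0.898) = 0.949
¬(ψ ∨ (ψ ⊙ ψ)) = 1 − 0.949 = 0.051
¬¬(ψ ∨ (ψ ⊙ ψ)) = 1 − 0.051 = 0.949
ψ ⊙ ¬¬(ψ ∨ (ψ ⊙ ψ)) = max(0, 0.949 + 0.949 − 1) = max(0, 0.898) = 0.898
φ ∨ φ = max(0.024, 0.024) = 0.024
(ψ ⊙ ¬¬(ψ ∨ (ψ ⊙ ψ))) ⇒ (φ ∨ φ) = min(1, 1 − 0.898 + 0.024) = min(1, 0.126) = 0.126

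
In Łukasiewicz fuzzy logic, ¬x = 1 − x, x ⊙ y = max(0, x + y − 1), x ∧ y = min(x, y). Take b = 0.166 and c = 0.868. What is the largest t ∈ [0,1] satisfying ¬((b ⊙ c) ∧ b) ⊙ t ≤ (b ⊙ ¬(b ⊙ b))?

0.200

b ⊙ c = max(0, 0.166 + 0.868 − 1) = max(0, 0.034) = 0.034
(b ⊙ c) ∧ b = min(0.034, 0.166) = 0.034
¬((b ⊙ c) ∧ b) = 1 − 0.034 = 0.966
So the left factor is ¬((b ⊙ c) ∧ b) = 0.966.
b ⊙ b = max(0, 0.166 + 0.166 − 1) = max(0, -0.668) = 0.000
¬(b ⊙ b) = 1 − 0.000 = 1.000
b ⊙ ¬(b ⊙ b) = max(0, 0.166 + 1.000 − 1) = max(0, 0.166) = 0.166
So the right-hand bound is b ⊙ ¬(b ⊙ b) = 0.166.
The residuum of the Łukasiewicz t-norm gives the supremum: min(1, 1 − 0.966 + 0.166).
1 − 0.966 + 0.166 = 0.200, so t = min(1, 0.200) = 0.200.
Check: 0.966 ⊙ 0.200 = max(0, 0.166) = 0.166 ≤ 0.166.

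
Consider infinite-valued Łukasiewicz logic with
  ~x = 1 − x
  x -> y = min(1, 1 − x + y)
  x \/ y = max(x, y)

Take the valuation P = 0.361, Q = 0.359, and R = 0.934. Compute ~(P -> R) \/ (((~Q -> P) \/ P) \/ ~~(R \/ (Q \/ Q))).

P -> R = min(1, 1 − 0.361 + 0.934) = min(1, 1.573) = 1.000
~(P -> R) = 1 − 1.000 = 0.000
~Q = 1 − 0.359 = 0.641
~Q -> P = min(1, 1 − 0.641 + 0.361) = min(1, 0.720) = 0.720
(~Q -> P) \/ P = max(0.720, 0.361) = 0.720
Q \/ Q = max(0.359, 0.359) = 0.359
R \/ (Q \/ Q) = max(0.934, 0.359) = 0.934
~(R \/ (Q \/ Q)) = 1 − 0.934 = 0.066
~~(R \/ (Q \/ Q)) = 1 − 0.066 = 0.934
((~Q -> P) \/ P) \/ ~~(R \/ (Q \/ Q)) = max(0.720, 0.934) = 0.934
~(P -> R) \/ (((~Q -> P) \/ P) \/ ~~(R \/ (Q \/ Q))) = max(0.000, 0.934) = 0.934

0.934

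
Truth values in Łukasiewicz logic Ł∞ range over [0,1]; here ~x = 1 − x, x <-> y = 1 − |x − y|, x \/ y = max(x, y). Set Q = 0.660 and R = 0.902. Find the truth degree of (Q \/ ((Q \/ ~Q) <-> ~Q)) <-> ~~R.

~Q = 1 − 0.660 = 0.340
Q \/ ~Q = max(0.660, 0.340) = 0.660
(Q \/ ~Q) <-> ~Q = 1 − |0.660 − 0.340| = 1 − 0.320 = 0.680
Q \/ ((Q \/ ~Q) <-> ~Q) = max(0.660, 0.680) = 0.680
~R = 1 − 0.902 = 0.098
~~R = 1 − 0.098 = 0.902
(Q \/ ((Q \/ ~Q) <-> ~Q)) <-> ~~R = 1 − |0.680 − 0.902| = 1 − 0.222 = 0.778

0.778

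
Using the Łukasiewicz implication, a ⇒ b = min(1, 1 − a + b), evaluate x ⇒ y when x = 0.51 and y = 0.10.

0.59

x ⇒ y = min(1, 1 − 0.51 + 0.10) = min(1, 0.59) = 0.59
For comparison, the Gödel implication (1 if a ≤ b else b) would give 0.10.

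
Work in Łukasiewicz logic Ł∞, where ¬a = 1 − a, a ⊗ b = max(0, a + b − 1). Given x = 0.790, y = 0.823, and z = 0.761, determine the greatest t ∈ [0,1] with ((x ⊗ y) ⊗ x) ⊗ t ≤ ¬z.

x ⊗ y = max(0, 0.790 + 0.823 − 1) = max(0, 0.613) = 0.613
(x ⊗ y) ⊗ x = max(0, 0.613 + 0.790 − 1) = max(0, 0.403) = 0.403
So the left factor is (x ⊗ y) ⊗ x = 0.403.
¬z = 1 − 0.761 = 0.239
So the right-hand bound is ¬z = 0.239.
The residuum of the Łukasiewicz t-norm gives the supremum: min(1, 1 − 0.403 + 0.239).
1 − 0.403 + 0.239 = 0.836, so t = min(1, 0.836) = 0.836.
Check: 0.403 ⊗ 0.836 = max(0, 0.239) = 0.239 ≤ 0.239.

0.836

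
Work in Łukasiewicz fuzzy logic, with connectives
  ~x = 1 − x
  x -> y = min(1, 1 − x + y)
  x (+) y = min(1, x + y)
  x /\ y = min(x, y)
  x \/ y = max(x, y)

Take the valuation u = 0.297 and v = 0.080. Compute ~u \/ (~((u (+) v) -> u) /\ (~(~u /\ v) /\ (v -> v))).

0.703

~u = 1 − 0.297 = 0.703
u (+) v = min(1, 0.297 + 0.080) = min(1, 0.377) = 0.377
(u (+) v) -> u = min(1, 1 − 0.377 + 0.297) = min(1, 0.920) = 0.920
~((u (+) v) -> u) = 1 − 0.920 = 0.080
~u /\ v = min(0.703, 0.080) = 0.080
~(~u /\ v) = 1 − 0.080 = 0.920
v -> v = min(1, 1 − 0.080 + 0.080) = min(1, 1.000) = 1.000
~(~u /\ v) /\ (v -> v) = min(0.920, 1.000) = 0.920
~((u (+) v) -> u) /\ (~(~u /\ v) /\ (v -> v)) = min(0.080, 0.920) = 0.080
~u \/ (~((u (+) v) -> u) /\ (~(~u /\ v) /\ (v -> v))) = max(0.703, 0.080) = 0.703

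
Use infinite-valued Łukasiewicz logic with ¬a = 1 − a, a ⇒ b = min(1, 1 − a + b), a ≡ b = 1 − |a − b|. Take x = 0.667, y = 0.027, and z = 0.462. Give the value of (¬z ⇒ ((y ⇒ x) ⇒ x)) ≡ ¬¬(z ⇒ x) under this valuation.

1.000

¬z = 1 − 0.462 = 0.538
y ⇒ x = min(1, 1 − 0.027 + 0.667) = min(1, 1.640) = 1.000
(y ⇒ x) ⇒ x = min(1, 1 − 1.000 + 0.667) = min(1, 0.667) = 0.667
¬z ⇒ ((y ⇒ x) ⇒ x) = min(1, 1 − 0.538 + 0.667) = min(1, 1.129) = 1.000
z ⇒ x = min(1, 1 − 0.462 + 0.667) = min(1, 1.205) = 1.000
¬(z ⇒ x) = 1 − 1.000 = 0.000
¬¬(z ⇒ x) = 1 − 0.000 = 1.000
(¬z ⇒ ((y ⇒ x) ⇒ x)) ≡ ¬¬(z ⇒ x) = 1 − |1.000 − 1.000| = 1 − 0.000 = 1.000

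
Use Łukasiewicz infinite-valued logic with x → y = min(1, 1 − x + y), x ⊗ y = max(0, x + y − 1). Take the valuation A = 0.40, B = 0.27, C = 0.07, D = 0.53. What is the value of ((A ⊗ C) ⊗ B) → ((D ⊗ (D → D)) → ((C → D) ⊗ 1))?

1.00

A ⊗ C = max(0, 0.40 + 0.07 − 1) = max(0, -0.53) = 0.00
(A ⊗ C) ⊗ B = max(0, 0.00 + 0.27 − 1) = max(0, -0.73) = 0.00
D → D = min(1, 1 − 0.53 + 0.53) = min(1, 1.00) = 1.00
D ⊗ (D → D) = max(0, 0.53 + 1.00 − 1) = max(0, 0.53) = 0.53
C → D = min(1, 1 − 0.07 + 0.53) = min(1, 1.46) = 1.00
(C → D) ⊗ 1 = max(0, 1.00 + 1.00 − 1) = max(0, 1.00) = 1.00
(D ⊗ (D → D)) → ((C → D) ⊗ 1) = min(1, 1 − 0.53 + 1.00) = min(1, 1.47) = 1.00
((A ⊗ C) ⊗ B) → ((D ⊗ (D → D)) → ((C → D) ⊗ 1)) = min(1, 1 − 0.00 + 1.00) = min(1, 2.00) = 1.00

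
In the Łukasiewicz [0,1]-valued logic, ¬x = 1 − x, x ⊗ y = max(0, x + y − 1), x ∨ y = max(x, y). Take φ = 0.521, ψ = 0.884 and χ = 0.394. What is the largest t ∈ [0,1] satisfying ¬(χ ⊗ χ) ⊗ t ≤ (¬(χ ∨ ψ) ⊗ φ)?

0.000

χ ⊗ χ = max(0, 0.394 + 0.394 − 1) = max(0, -0.212) = 0.000
¬(χ ⊗ χ) = 1 − 0.000 = 1.000
So the left factor is ¬(χ ⊗ χ) = 1.000.
χ ∨ ψ = max(0.394, 0.884) = 0.884
¬(χ ∨ ψ) = 1 − 0.884 = 0.116
¬(χ ∨ ψ) ⊗ φ = max(0, 0.116 + 0.521 − 1) = max(0, -0.363) = 0.000
So the right-hand bound is ¬(χ ∨ ψ) ⊗ φ = 0.000.
The residuum of the Łukasiewicz t-norm gives the supremum: min(1, 1 − 1.000 + 0.000).
1 − 1.000 + 0.000 = 0.000, so t = min(1, 0.000) = 0.000.
Check: 1.000 ⊗ 0.000 = max(0, 0.000) = 0.000 ≤ 0.000.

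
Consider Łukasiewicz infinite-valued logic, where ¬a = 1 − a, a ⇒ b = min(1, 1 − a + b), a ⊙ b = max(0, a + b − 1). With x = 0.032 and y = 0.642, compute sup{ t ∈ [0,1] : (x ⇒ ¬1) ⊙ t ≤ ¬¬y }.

¬1 = 1 − 1.000 = 0.000
x ⇒ ¬1 = min(1, 1 − 0.032 + 0.000) = min(1, 0.968) = 0.968
So the left factor is x ⇒ ¬1 = 0.968.
¬y = 1 − 0.642 = 0.358
¬¬y = 1 − 0.358 = 0.642
So the right-hand bound is ¬¬y = 0.642.
The residuum of the Łukasiewicz t-norm gives the supremum: min(1, 1 − 0.968 + 0.642).
1 − 0.968 + 0.642 = 0.674, so t = min(1, 0.674) = 0.674.
Check: 0.968 ⊙ 0.674 = max(0, 0.642) = 0.642 ≤ 0.642.

0.674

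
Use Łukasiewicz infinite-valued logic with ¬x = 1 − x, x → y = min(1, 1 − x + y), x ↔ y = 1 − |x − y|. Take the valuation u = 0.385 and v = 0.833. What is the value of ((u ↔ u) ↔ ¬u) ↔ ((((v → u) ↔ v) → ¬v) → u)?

u ↔ u = 1 − |0.385 − 0.385| = 1 − 0.000 = 1.000
¬u = 1 − 0.385 = 0.615
(u ↔ u) ↔ ¬u = 1 − |1.000 − 0.615| = 1 − 0.385 = 0.615
v → u = min(1, 1 − 0.833 + 0.385) = min(1, 0.552) = 0.552
(v → u) ↔ v = 1 − |0.552 − 0.833| = 1 − 0.281 = 0.719
¬v = 1 − 0.833 = 0.167
((v → u) ↔ v) → ¬v = min(1, 1 − 0.719 + 0.167) = min(1, 0.448) = 0.448
(((v → u) ↔ v) → ¬v) → u = min(1, 1 − 0.448 + 0.385) = min(1, 0.937) = 0.937
((u ↔ u) ↔ ¬u) ↔ ((((v → u) ↔ v) → ¬v) → u) = 1 − |0.615 − 0.937| = 1 − 0.322 = 0.678

0.678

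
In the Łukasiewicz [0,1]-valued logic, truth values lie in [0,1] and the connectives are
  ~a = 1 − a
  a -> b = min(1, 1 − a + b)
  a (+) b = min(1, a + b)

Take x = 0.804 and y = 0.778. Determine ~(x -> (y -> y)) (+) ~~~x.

0.196

y -> y = min(1, 1 − 0.778 + 0.778) = min(1, 1.000) = 1.000
x -> (y -> y) = min(1, 1 − 0.804 + 1.000) = min(1, 1.196) = 1.000
~(x -> (y -> y)) = 1 − 1.000 = 0.000
~x = 1 − 0.804 = 0.196
~~x = 1 − 0.196 = 0.804
~~~x = 1 − 0.804 = 0.196
~(x -> (y -> y)) (+) ~~~x = min(1, 0.000 + 0.196) = min(1, 0.196) = 0.196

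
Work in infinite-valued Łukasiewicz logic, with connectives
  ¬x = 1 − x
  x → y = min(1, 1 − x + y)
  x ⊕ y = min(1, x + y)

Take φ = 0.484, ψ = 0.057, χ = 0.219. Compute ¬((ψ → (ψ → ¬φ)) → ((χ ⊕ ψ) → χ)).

0.057

¬φ = 1 − 0.484 = 0.516
ψ → ¬φ = min(1, 1 − 0.057 + 0.516) = min(1, 1.459) = 1.000
ψ → (ψ → ¬φ) = min(1, 1 − 0.057 + 1.000) = min(1, 1.943) = 1.000
χ ⊕ ψ = min(1, 0.219 + 0.057) = min(1, 0.276) = 0.276
(χ ⊕ ψ) → χ = min(1, 1 − 0.276 + 0.219) = min(1, 0.943) = 0.943
(ψ → (ψ → ¬φ)) → ((χ ⊕ ψ) → χ) = min(1, 1 − 1.000 + 0.943) = min(1, 0.943) = 0.943
¬((ψ → (ψ → ¬φ)) → ((χ ⊕ ψ) → χ)) = 1 − 0.943 = 0.057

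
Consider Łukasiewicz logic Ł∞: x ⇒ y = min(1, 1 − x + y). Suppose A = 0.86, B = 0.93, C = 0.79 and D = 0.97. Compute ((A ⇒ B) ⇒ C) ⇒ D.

A ⇒ B = min(1, 1 − 0.86 + 0.93) = min(1, 1.07) = 1.00
(A ⇒ B) ⇒ C = min(1, 1 − 1.00 + 0.79) = min(1, 0.79) = 0.79
((A ⇒ B) ⇒ C) ⇒ D = min(1, 1 − 0.79 + 0.97) = min(1, 1.18) = 1.00

1.00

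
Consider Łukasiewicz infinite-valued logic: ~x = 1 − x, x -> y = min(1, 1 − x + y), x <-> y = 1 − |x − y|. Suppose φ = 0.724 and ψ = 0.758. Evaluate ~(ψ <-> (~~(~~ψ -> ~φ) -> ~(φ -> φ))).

0.276

~ψ = 1 − 0.758 = 0.242
~~ψ = 1 − 0.242 = 0.758
~φ = 1 − 0.724 = 0.276
~~ψ -> ~φ = min(1, 1 − 0.758 + 0.276) = min(1, 0.518) = 0.518
~(~~ψ -> ~φ) = 1 − 0.518 = 0.482
~~(~~ψ -> ~φ) = 1 − 0.482 = 0.518
φ -> φ = min(1, 1 − 0.724 + 0.724) = min(1, 1.000) = 1.000
~(φ -> φ) = 1 − 1.000 = 0.000
~~(~~ψ -> ~φ) -> ~(φ -> φ) = min(1, 1 − 0.518 + 0.000) = min(1, 0.482) = 0.482
ψ <-> (~~(~~ψ -> ~φ) -> ~(φ -> φ)) = 1 − |0.758 − 0.482| = 1 − 0.276 = 0.724
~(ψ <-> (~~(~~ψ -> ~φ) -> ~(φ -> φ))) = 1 − 0.724 = 0.276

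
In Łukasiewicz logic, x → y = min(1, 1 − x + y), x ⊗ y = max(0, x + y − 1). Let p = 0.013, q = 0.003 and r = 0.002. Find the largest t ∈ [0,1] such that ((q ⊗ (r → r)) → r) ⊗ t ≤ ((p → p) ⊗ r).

0.003

r → r = min(1, 1 − 0.002 + 0.002) = min(1, 1.000) = 1.000
q ⊗ (r → r) = max(0, 0.003 + 1.000 − 1) = max(0, 0.003) = 0.003
(q ⊗ (r → r)) → r = min(1, 1 − 0.003 + 0.002) = min(1, 0.999) = 0.999
So the left factor is (q ⊗ (r → r)) → r = 0.999.
p → p = min(1, 1 − 0.013 + 0.013) = min(1, 1.000) = 1.000
(p → p) ⊗ r = max(0, 1.000 + 0.002 − 1) = max(0, 0.002) = 0.002
So the right-hand bound is (p → p) ⊗ r = 0.002.
The residuum of the Łukasiewicz t-norm gives the supremum: min(1, 1 − 0.999 + 0.002).
1 − 0.999 + 0.002 = 0.003, so t = min(1, 0.003) = 0.003.
Check: 0.999 ⊗ 0.003 = max(0, 0.002) = 0.002 ≤ 0.002.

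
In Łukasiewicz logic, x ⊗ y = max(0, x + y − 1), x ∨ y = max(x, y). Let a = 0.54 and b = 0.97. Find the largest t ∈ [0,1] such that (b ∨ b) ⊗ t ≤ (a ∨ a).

0.57

b ∨ b = max(0.97, 0.97) = 0.97
So the left factor is b ∨ b = 0.97.
a ∨ a = max(0.54, 0.54) = 0.54
So the right-hand bound is a ∨ a = 0.54.
The residuum of the Łukasiewicz t-norm gives the supremum: min(1, 1 − 0.97 + 0.54).
1 − 0.97 + 0.54 = 0.57, so t = min(1, 0.57) = 0.57.
Check: 0.97 ⊗ 0.57 = max(0, 0.54) = 0.54 ≤ 0.54.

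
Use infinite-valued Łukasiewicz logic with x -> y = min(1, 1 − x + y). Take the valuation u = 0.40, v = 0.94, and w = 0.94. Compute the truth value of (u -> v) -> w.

u -> v = min(1, 1 − 0.40 + 0.94) = min(1, 1.54) = 1.00
(u -> v) -> w = min(1, 1 − 1.00 + 0.94) = min(1, 0.94) = 0.94

0.94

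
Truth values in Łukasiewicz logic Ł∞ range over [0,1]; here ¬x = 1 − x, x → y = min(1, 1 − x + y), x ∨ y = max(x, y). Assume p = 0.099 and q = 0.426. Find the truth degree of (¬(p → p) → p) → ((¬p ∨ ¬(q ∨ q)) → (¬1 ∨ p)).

0.198

p → p = min(1, 1 − 0.099 + 0.099) = min(1, 1.000) = 1.000
¬(p → p) = 1 − 1.000 = 0.000
¬(p → p) → p = min(1, 1 − 0.000 + 0.099) = min(1, 1.099) = 1.000
¬p = 1 − 0.099 = 0.901
q ∨ q = max(0.426, 0.426) = 0.426
¬(q ∨ q) = 1 − 0.426 = 0.574
¬p ∨ ¬(q ∨ q) = max(0.901, 0.574) = 0.901
¬1 = 1 − 1.000 = 0.000
¬1 ∨ p = max(0.000, 0.099) = 0.099
(¬p ∨ ¬(q ∨ q)) → (¬1 ∨ p) = min(1, 1 − 0.901 + 0.099) = min(1, 0.198) = 0.198
(¬(p → p) → p) → ((¬p ∨ ¬(q ∨ q)) → (¬1 ∨ p)) = min(1, 1 − 1.000 + 0.198) = min(1, 0.198) = 0.198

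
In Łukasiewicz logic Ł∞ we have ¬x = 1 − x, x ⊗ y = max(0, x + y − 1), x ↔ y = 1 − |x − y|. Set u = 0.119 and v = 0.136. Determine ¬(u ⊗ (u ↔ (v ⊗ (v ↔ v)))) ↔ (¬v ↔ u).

v ↔ v = 1 − |0.136 − 0.136| = 1 − 0.000 = 1.000
v ⊗ (v ↔ v) = max(0, 0.136 + 1.000 − 1) = max(0, 0.136) = 0.136
u ↔ (v ⊗ (v ↔ v)) = 1 − |0.119 − 0.136| = 1 − 0.017 = 0.983
u ⊗ (u ↔ (v ⊗ (v ↔ v))) = max(0, 0.119 + 0.983 − 1) = max(0, 0.102) = 0.102
¬(u ⊗ (u ↔ (v ⊗ (v ↔ v)))) = 1 − 0.102 = 0.898
¬v = 1 − 0.136 = 0.864
¬v ↔ u = 1 − |0.864 − 0.119| = 1 − 0.745 = 0.255
¬(u ⊗ (u ↔ (v ⊗ (v ↔ v)))) ↔ (¬v ↔ u) = 1 − |0.898 − 0.255| = 1 − 0.643 = 0.357

0.357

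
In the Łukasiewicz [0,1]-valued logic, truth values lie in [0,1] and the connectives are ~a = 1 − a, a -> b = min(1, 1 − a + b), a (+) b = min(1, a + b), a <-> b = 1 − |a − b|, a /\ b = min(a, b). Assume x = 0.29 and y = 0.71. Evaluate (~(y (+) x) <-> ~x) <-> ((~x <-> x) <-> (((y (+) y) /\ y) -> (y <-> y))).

y (+) x = min(1, 0.71 + 0.29) = min(1, 1.00) = 1.00
~(y (+) x) = 1 − 1.00 = 0.00
~x = 1 − 0.29 = 0.71
~(y (+) x) <-> ~x = 1 − |0.00 − 0.71| = 1 − 0.71 = 0.29
~x <-> x = 1 − |0.71 − 0.29| = 1 − 0.42 = 0.58
y (+) y = min(1, 0.71 + 0.71) = min(1, 1.42) = 1.00
(y (+) y) /\ y = min(1.00, 0.71) = 0.71
y <-> y = 1 − |0.71 − 0.71| = 1 − 0.00 = 1.00
((y (+) y) /\ y) -> (y <-> y) = min(1, 1 − 0.71 + 1.00) = min(1, 1.29) = 1.00
(~x <-> x) <-> (((y (+) y) /\ y) -> (y <-> y)) = 1 − |0.58 − 1.00| = 1 − 0.42 = 0.58
(~(y (+) x) <-> ~x) <-> ((~x <-> x) <-> (((y (+) y) /\ y) -> (y <-> y))) = 1 − |0.29 − 0.58| = 1 − 0.29 = 0.71

0.71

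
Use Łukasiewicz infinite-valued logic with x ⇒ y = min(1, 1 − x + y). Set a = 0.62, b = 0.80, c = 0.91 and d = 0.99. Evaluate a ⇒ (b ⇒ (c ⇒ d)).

c ⇒ d = min(1, 1 − 0.91 + 0.99) = min(1, 1.08) = 1.00
b ⇒ (c ⇒ d) = min(1, 1 − 0.80 + 1.00) = min(1, 1.20) = 1.00
a ⇒ (b ⇒ (c ⇒ d)) = min(1, 1 − 0.62 + 1.00) = min(1, 1.38) = 1.00

1.00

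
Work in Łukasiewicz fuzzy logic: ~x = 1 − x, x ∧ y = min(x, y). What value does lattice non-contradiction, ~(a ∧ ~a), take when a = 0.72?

0.72

~a = 1 − 0.72 = 0.28
a ∧ ~a = min(0.72, 0.28) = 0.28
~(a ∧ ~a) = 1 − 0.28 = 0.72
(The value 0.72 < 1 shows this instance is not satisfied; not a Ł∞-tautology — its value is 1 − min(a, 1−a).)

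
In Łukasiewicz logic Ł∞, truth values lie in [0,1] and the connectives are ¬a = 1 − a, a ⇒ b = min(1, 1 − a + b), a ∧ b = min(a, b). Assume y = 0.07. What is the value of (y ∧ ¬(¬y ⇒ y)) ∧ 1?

0.07

¬y = 1 − 0.07 = 0.93
¬y ⇒ y = min(1, 1 − 0.93 + 0.07) = min(1, 0.14) = 0.14
¬(¬y ⇒ y) = 1 − 0.14 = 0.86
y ∧ ¬(¬y ⇒ y) = min(0.07, 0.86) = 0.07
(y ∧ ¬(¬y ⇒ y)) ∧ 1 = min(0.07, 1.00) = 0.07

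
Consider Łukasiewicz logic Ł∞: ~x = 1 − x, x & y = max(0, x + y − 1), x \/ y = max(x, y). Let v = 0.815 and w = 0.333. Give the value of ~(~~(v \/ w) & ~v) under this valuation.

1.000

v \/ w = max(0.815, 0.333) = 0.815
~(v \/ w) = 1 − 0.815 = 0.185
~~(v \/ w) = 1 − 0.185 = 0.815
~v = 1 − 0.815 = 0.185
~~(v \/ w) & ~v = max(0, 0.815 + 0.185 − 1) = max(0, 0.000) = 0.000
~(~~(v \/ w) & ~v) = 1 − 0.000 = 1.000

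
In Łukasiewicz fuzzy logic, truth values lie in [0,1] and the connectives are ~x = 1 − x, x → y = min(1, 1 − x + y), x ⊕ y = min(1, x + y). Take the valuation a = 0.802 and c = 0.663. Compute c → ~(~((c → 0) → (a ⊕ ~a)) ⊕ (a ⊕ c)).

0.337

c → 0 = min(1, 1 − 0.663 + 0.000) = min(1, 0.337) = 0.337
~a = 1 − 0.802 = 0.198
a ⊕ ~a = min(1, 0.802 + 0.198) = min(1, 1.000) = 1.000
(c → 0) → (a ⊕ ~a) = min(1, 1 − 0.337 + 1.000) = min(1, 1.663) = 1.000
~((c → 0) → (a ⊕ ~a)) = 1 − 1.000 = 0.000
a ⊕ c = min(1, 0.802 + 0.663) = min(1, 1.465) = 1.000
~((c → 0) → (a ⊕ ~a)) ⊕ (a ⊕ c) = min(1, 0.000 + 1.000) = min(1, 1.000) = 1.000
~(~((c → 0) → (a ⊕ ~a)) ⊕ (a ⊕ c)) = 1 − 1.000 = 0.000
c → ~(~((c → 0) → (a ⊕ ~a)) ⊕ (a ⊕ c)) = min(1, 1 − 0.663 + 0.000) = min(1, 0.337) = 0.337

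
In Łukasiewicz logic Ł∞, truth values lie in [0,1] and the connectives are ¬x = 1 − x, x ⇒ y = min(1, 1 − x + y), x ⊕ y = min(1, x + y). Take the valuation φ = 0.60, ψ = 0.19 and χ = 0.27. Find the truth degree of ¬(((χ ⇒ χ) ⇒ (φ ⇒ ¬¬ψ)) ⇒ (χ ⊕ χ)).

0.05

χ ⇒ χ = min(1, 1 − 0.27 + 0.27) = min(1, 1.00) = 1.00
¬ψ = 1 − 0.19 = 0.81
¬¬ψ = 1 − 0.81 = 0.19
φ ⇒ ¬¬ψ = min(1, 1 − 0.60 + 0.19) = min(1, 0.59) = 0.59
(χ ⇒ χ) ⇒ (φ ⇒ ¬¬ψ) = min(1, 1 − 1.00 + 0.59) = min(1, 0.59) = 0.59
χ ⊕ χ = min(1, 0.27 + 0.27) = min(1, 0.54) = 0.54
((χ ⇒ χ) ⇒ (φ ⇒ ¬¬ψ)) ⇒ (χ ⊕ χ) = min(1, 1 − 0.59 + 0.54) = min(1, 0.95) = 0.95
¬(((χ ⇒ χ) ⇒ (φ ⇒ ¬¬ψ)) ⇒ (χ ⊕ χ)) = 1 − 0.95 = 0.05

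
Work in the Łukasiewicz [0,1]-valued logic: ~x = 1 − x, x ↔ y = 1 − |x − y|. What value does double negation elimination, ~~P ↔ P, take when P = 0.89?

1.00

~P = 1 − 0.89 = 0.11
~~P = 1 − 0.11 = 0.89
~~P ↔ P = 1 − |0.89 − 0.89| = 1 − 0.00 = 1.00
(As expected: always 1 in Ł∞ since negation is involutive.)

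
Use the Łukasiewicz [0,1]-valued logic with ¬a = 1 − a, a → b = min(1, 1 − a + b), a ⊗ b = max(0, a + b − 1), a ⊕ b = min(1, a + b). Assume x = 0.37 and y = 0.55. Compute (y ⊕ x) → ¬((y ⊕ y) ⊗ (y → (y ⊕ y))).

0.08

y ⊕ x = min(1, 0.55 + 0.37) = min(1, 0.92) = 0.92
y ⊕ y = min(1, 0.55 + 0.55) = min(1, 1.10) = 1.00
y → (y ⊕ y) = min(1, 1 − 0.55 + 1.00) = min(1, 1.45) = 1.00
(y ⊕ y) ⊗ (y → (y ⊕ y)) = max(0, 1.00 + 1.00 − 1) = max(0, 1.00) = 1.00
¬((y ⊕ y) ⊗ (y → (y ⊕ y))) = 1 − 1.00 = 0.00
(y ⊕ x) → ¬((y ⊕ y) ⊗ (y → (y ⊕ y))) = min(1, 1 − 0.92 + 0.00) = min(1, 0.08) = 0.08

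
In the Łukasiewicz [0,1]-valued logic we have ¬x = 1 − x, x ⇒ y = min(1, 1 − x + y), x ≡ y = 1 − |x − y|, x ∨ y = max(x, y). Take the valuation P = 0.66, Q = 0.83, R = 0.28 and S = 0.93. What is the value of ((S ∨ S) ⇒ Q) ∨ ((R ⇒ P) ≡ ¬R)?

S ∨ S = max(0.93, 0.93) = 0.93
(S ∨ S) ⇒ Q = min(1, 1 − 0.93 + 0.83) = min(1, 0.90) = 0.90
R ⇒ P = min(1, 1 − 0.28 + 0.66) = min(1, 1.38) = 1.00
¬R = 1 − 0.28 = 0.72
(R ⇒ P) ≡ ¬R = 1 − |1.00 − 0.72| = 1 − 0.28 = 0.72
((S ∨ S) ⇒ Q) ∨ ((R ⇒ P) ≡ ¬R) = max(0.90, 0.72) = 0.90

0.90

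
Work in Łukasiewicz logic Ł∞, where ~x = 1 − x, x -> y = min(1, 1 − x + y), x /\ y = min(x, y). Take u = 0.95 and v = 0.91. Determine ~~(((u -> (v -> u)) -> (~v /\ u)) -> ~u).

0.96

v -> u = min(1, 1 − 0.91 + 0.95) = min(1, 1.04) = 1.00
u -> (v -> u) = min(1, 1 − 0.95 + 1.00) = min(1, 1.05) = 1.00
~v = 1 − 0.91 = 0.09
~v /\ u = min(0.09, 0.95) = 0.09
(u -> (v -> u)) -> (~v /\ u) = min(1, 1 − 1.00 + 0.09) = min(1, 0.09) = 0.09
~u = 1 − 0.95 = 0.05
((u -> (v -> u)) -> (~v /\ u)) -> ~u = min(1, 1 − 0.09 + 0.05) = min(1, 0.96) = 0.96
~(((u -> (v -> u)) -> (~v /\ u)) -> ~u) = 1 − 0.96 = 0.04
~~(((u -> (v -> u)) -> (~v /\ u)) -> ~u) = 1 − 0.04 = 0.96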